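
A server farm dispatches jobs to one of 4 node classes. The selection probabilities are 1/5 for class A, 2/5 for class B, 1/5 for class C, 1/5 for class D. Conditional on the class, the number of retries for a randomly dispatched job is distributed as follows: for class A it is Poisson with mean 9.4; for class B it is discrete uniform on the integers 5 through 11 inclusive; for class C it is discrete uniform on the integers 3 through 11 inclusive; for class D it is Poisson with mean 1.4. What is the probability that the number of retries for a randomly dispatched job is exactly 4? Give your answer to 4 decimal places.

0.0355

Conditional on each class, P(X = 4): A: 0.0269111; B: 0; C: 0.111111; D: 0.039472.
By total probability, P(X = 4) = 0.2·0.0269111 + 0.4·0 + 0.2·0.111111 + 0.2·0.039472 = 0.0354988.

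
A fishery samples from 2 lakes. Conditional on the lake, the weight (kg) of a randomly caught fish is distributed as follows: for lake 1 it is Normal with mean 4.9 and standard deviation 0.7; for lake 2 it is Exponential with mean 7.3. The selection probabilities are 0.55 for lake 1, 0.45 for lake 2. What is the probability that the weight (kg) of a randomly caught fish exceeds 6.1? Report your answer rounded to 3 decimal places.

Conditional on each lake, P(X > 6.1): 1: 0.0432381; 2: 0.433607.
By total probability, P(X > 6.1) = 0.55·0.0432381 + 0.45·0.433607 = 0.218904.

0.219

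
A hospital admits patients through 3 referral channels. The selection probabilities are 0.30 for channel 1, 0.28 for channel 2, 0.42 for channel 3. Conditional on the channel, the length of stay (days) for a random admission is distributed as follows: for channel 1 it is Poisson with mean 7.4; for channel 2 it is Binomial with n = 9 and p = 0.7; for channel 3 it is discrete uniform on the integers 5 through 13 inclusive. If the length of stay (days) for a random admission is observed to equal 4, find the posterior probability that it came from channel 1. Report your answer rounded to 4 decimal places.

0.5268

Likelihoods P(X=4 | ·): 1: 0.0763724; 2: 0.0735138; 3: 0.
Posterior ∝ prior × likelihood. Numerator for 1: 0.3·0.0763724 = 0.0229117.
Normalizing constant: 0.3·0.0763724 + 0.28·0.0735138 + 0.42·0 = 0.0434956.
P(1 | observation) = 0.0229117 / 0.0434956 = 0.52676.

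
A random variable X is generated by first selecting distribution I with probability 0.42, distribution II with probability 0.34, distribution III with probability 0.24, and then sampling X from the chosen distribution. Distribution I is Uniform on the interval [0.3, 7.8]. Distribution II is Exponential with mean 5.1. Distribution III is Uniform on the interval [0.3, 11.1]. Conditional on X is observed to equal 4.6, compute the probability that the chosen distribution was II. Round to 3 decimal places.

Likelihoods f(4.6 | ·): I: 0.133333; II: 0.0795634; III: 0.0925926.
Posterior ∝ prior × likelihood. Numerator for II: 0.34·0.0795634 = 0.0270515.
Normalizing constant: 0.42·0.133333 + 0.34·0.0795634 + 0.24·0.0925926 = 0.105274.
P(II | observation) = 0.0270515 / 0.105274 = 0.256964.

0.257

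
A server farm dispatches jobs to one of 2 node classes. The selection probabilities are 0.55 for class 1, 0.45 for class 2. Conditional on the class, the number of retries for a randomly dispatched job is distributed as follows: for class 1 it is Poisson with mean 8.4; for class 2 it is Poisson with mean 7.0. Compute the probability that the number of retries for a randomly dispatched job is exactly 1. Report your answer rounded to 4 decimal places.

Conditional on each class, P(X = 1): 1: 0.00188889; 2: 0.00638317.
By total probability, P(X = 1) = 0.55·0.00188889 + 0.45·0.00638317 = 0.00391132.

0.0039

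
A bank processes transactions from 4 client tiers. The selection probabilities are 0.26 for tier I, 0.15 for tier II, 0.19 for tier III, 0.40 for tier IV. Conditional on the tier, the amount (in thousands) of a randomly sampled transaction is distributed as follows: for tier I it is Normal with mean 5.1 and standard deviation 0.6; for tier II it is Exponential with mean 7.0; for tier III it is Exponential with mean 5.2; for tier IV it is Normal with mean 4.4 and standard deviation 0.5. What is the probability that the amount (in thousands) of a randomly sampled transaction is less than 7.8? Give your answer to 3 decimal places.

Conditional on each tier, P(X < 7.8): I: 0.999997; II: 0.67185; III: 0.77687; IV: 1.
By total probability, P(X < 7.8) = 0.26·0.999997 + 0.15·0.67185 + 0.19·0.77687 + 0.4·1 = 0.908382.

0.908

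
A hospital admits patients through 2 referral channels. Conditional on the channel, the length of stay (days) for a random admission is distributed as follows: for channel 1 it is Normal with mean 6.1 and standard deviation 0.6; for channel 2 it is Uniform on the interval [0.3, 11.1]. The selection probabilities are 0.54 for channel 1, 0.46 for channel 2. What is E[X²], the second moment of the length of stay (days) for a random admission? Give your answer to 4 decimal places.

For each component E[X²] = Var + (mean)², giving 1: 37.57; 2: 42.21.
Overall E[X²] = 0.54·37.57 + 0.46·42.21 = 39.7044.

39.7044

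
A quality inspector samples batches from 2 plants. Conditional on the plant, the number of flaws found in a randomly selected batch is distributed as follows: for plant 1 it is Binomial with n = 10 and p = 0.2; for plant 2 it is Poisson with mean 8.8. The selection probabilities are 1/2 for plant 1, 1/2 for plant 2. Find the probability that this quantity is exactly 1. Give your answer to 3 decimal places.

Conditional on each plant, P(X = 1): 1: 0.268435; 2: 0.00132645.
By total probability, P(X = 1) = 0.5·0.268435 + 0.5·0.00132645 = 0.134881.

0.135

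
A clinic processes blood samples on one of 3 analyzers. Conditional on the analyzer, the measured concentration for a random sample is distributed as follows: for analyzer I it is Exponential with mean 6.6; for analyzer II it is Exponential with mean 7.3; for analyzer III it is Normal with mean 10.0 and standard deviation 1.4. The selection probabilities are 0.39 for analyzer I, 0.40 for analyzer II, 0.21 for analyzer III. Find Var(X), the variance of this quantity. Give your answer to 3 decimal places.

Per component, I: μ=6.6, E[X²]=87.12; II: μ=7.3, E[X²]=106.58; III: μ=10, E[X²]=101.96.
E[X] = 0.39·6.6 + 0.4·7.3 + 0.21·10 = 7.594.
E[X²] = 0.39·87.12 + 0.4·106.58 + 0.21·101.96 = 98.0204.
Var(X) = E[X²] − (E[X])² = 98.0204 − 57.6688 = 40.3516.

40.352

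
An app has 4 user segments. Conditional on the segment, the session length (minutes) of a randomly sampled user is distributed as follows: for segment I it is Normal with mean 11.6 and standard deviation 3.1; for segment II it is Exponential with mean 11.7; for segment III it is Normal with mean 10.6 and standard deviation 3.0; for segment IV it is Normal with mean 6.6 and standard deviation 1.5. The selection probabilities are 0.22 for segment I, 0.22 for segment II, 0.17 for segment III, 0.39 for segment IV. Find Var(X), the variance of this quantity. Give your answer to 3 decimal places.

40.158

Per component, I: μ=11.6, E[X²]=144.17; II: μ=11.7, E[X²]=273.78; III: μ=10.6, E[X²]=121.36; IV: μ=6.6, E[X²]=45.81.
E[X] = 0.22·11.6 + 0.22·11.7 + 0.17·10.6 + 0.39·6.6 = 9.502.
E[X²] = 0.22·144.17 + 0.22·273.78 + 0.17·121.36 + 0.39·45.81 = 130.446.
Var(X) = E[X²] − (E[X])² = 130.446 − 90.288 = 40.1581.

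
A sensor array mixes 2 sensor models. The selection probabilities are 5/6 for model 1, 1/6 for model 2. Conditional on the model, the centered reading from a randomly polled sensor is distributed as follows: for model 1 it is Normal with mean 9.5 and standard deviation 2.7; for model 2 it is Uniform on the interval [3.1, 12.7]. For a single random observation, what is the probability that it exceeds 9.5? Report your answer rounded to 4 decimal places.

0.4722

Conditional on each model, P(X > 9.5): 1: 0.5; 2: 0.333333.
By total probability, P(X > 9.5) = 0.833333·0.5 + 0.166667·0.333333 = 0.472222.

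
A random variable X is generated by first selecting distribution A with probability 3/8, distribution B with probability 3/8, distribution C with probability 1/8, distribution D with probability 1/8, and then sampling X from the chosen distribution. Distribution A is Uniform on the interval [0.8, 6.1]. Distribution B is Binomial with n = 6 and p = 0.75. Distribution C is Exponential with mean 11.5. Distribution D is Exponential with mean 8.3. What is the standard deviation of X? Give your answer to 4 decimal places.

5.8199

Per component, A: μ=3.45, E[X²]=14.2433; B: μ=4.5, E[X²]=21.375; C: μ=11.5, E[X²]=264.5; D: μ=8.3, E[X²]=137.78.
E[X] = 0.375·3.45 + 0.375·4.5 + 0.125·11.5 + 0.125·8.3 = 5.45625.
E[X²] = 0.375·14.2433 + 0.375·21.375 + 0.125·264.5 + 0.125·137.78 = 63.6419.
Var(X) = E[X²] − (E[X])² = 63.6419 − 29.7707 = 33.8712.
SD(X) = √33.8712 = 5.8199.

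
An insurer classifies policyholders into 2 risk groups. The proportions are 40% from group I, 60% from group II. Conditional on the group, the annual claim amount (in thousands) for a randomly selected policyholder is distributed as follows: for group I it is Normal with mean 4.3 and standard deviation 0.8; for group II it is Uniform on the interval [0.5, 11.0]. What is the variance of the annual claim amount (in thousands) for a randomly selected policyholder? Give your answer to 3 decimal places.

6.273

Per component, I: μ=4.3, E[X²]=19.13; II: μ=5.75, E[X²]=42.25.
E[X] = 0.4·4.3 + 0.6·5.75 = 5.17.
E[X²] = 0.4·19.13 + 0.6·42.25 = 33.002.
Var(X) = E[X²] − (E[X])² = 33.002 − 26.7289 = 6.2731.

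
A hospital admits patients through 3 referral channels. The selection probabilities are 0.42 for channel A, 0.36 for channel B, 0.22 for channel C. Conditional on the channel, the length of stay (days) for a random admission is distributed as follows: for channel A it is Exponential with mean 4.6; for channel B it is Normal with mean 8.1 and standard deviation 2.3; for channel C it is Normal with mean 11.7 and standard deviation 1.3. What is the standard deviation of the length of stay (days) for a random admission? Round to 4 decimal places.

4.3243

Per component, A: μ=4.6, E[X²]=42.32; B: μ=8.1, E[X²]=70.9; C: μ=11.7, E[X²]=138.58.
E[X] = 0.42·4.6 + 0.36·8.1 + 0.22·11.7 = 7.422.
E[X²] = 0.42·42.32 + 0.36·70.9 + 0.22·138.58 = 73.786.
Var(X) = E[X²] − (E[X])² = 73.786 − 55.0861 = 18.6999.
SD(X) = √18.6999 = 4.32434.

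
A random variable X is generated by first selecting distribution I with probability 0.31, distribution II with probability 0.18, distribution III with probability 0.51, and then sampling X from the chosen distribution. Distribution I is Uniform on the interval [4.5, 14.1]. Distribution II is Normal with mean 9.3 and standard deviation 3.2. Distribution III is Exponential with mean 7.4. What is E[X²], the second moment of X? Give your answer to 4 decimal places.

For each component E[X²] = Var + (mean)², giving I: 94.17; II: 96.73; III: 109.52.
Overall E[X²] = 0.31·94.17 + 0.18·96.73 + 0.51·109.52 = 102.459.

102.4593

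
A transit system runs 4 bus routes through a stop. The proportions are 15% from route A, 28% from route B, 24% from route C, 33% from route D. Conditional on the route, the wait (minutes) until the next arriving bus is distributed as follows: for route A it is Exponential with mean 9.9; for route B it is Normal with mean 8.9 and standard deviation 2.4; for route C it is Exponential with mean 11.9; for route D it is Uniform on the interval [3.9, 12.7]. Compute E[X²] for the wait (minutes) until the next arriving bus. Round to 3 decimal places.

For each component E[X²] = Var + (mean)², giving A: 196.02; B: 84.97; C: 283.22; D: 75.3433.
Overall E[X²] = 0.15·196.02 + 0.28·84.97 + 0.24·283.22 + 0.33·75.3433 = 146.031.

146.031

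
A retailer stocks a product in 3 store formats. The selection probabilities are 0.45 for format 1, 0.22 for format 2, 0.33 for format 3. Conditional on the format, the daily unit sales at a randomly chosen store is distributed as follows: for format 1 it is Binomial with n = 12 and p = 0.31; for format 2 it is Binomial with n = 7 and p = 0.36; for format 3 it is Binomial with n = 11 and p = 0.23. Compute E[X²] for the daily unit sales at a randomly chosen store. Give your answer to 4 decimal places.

For each component E[X²] = Var + (mean)², giving 1: 16.4052; 2: 7.9632; 3: 8.349.
Overall E[X²] = 0.45·16.4052 + 0.22·7.9632 + 0.33·8.349 = 11.8894.

11.8894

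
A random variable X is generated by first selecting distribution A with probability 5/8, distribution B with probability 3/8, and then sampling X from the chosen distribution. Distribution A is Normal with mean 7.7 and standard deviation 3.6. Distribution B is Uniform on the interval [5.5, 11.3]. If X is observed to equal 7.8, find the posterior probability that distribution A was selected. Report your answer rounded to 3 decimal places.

Likelihoods f(7.8 | ·): A: 0.110775; B: 0.172414.
Posterior ∝ prior × likelihood. Numerator for A: 0.625·0.110775 = 0.0692341.
Normalizing constant: 0.625·0.110775 + 0.375·0.172414 = 0.133889.
P(A | observation) = 0.0692341 / 0.133889 = 0.5171.

0.517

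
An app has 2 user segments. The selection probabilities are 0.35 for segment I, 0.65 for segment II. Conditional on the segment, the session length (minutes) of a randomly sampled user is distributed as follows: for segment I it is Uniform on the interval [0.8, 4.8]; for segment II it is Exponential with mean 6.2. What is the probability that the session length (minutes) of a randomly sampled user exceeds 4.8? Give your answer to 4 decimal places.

0.2997

Conditional on each segment, P(X > 4.8): I: 0; II: 0.461075.
By total probability, P(X > 4.8) = 0.35·0 + 0.65·0.461075 = 0.299699.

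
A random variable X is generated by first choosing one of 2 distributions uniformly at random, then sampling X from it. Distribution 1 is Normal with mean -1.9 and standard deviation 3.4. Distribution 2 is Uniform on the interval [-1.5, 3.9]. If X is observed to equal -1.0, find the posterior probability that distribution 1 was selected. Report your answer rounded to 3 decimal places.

Likelihoods f(-1.0 | ·): 1: 0.113296; 2: 0.185185.
Posterior ∝ prior × likelihood. Numerator for 1: 0.5·0.113296 = 0.0566482.
Normalizing constant: 0.5·0.113296 + 0.5·0.185185 = 0.149241.
P(1 | observation) = 0.0566482 / 0.149241 = 0.379576.

0.380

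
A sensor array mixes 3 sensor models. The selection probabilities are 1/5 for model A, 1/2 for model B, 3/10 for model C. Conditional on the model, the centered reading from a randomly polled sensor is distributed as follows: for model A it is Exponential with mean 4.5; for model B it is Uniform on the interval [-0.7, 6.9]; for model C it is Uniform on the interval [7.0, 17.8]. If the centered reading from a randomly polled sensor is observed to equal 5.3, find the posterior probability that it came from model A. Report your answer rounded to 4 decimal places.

0.1722

Likelihoods f(5.3 | ·): A: 0.0684361; B: 0.131579; C: 0.
Posterior ∝ prior × likelihood. Numerator for A: 0.2·0.0684361 = 0.0136872.
Normalizing constant: 0.2·0.0684361 + 0.5·0.131579 + 0.3·0 = 0.0794767.
P(A | observation) = 0.0136872 / 0.0794767 = 0.172217.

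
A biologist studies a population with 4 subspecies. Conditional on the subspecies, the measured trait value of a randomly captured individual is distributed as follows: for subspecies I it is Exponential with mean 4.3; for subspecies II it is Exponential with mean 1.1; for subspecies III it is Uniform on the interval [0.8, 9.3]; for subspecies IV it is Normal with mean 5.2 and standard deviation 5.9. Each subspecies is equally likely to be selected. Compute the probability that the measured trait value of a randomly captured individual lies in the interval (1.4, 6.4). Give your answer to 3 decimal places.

Conditional on each subspecies, P(1.4 < X < 6.4): I: 0.496368; II: 0.277094; III: 0.588235; IV: 0.320819.
By total probability, P(1.4 < X < 6.4) = 0.25·0.496368 + 0.25·0.277094 + 0.25·0.588235 + 0.25·0.320819 = 0.420629.

0.421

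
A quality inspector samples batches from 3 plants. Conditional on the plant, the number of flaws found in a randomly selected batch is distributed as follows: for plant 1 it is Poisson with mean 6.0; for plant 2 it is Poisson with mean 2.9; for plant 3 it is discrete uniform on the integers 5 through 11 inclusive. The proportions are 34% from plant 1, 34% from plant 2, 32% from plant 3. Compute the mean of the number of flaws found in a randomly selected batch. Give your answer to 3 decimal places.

5.586

Component means — 1: 6; 2: 2.9; 3: 8.
E[X] = 0.34·6 + 0.34·2.9 + 0.32·8 = 5.586.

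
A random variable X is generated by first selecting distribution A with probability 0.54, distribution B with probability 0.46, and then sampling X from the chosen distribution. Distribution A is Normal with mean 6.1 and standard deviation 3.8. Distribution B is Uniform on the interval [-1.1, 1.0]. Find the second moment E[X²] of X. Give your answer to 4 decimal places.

For each component E[X²] = Var + (mean)², giving A: 51.65; B: 0.37.
Overall E[X²] = 0.54·51.65 + 0.46·0.37 = 28.0612.

28.0612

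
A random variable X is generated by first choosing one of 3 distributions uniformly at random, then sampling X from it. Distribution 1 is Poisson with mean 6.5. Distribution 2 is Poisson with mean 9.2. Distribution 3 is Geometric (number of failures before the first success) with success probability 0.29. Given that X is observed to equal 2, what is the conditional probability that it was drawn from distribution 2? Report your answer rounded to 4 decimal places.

Likelihoods P(X=2 | ·): 1: 0.0317602; 2: 0.00427599; 3: 0.146189.
Posterior ∝ prior × likelihood. Numerator for 2: 0.333333·0.00427599 = 0.00142533.
Normalizing constant: 0.333333·0.0317602 + 0.333333·0.00427599 + 0.333333·0.146189 = 0.0607417.
P(2 | observation) = 0.00142533 / 0.0607417 = 0.0234654.

0.0235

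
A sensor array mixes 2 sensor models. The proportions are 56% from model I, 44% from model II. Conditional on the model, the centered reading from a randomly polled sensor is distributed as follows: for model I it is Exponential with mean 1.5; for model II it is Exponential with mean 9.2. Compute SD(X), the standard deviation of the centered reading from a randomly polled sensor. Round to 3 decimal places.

Per component, I: μ=1.5, E[X²]=4.5; II: μ=9.2, E[X²]=169.28.
E[X] = 0.56·1.5 + 0.44·9.2 = 4.888.
E[X²] = 0.56·4.5 + 0.44·169.28 = 77.0032.
Var(X) = E[X²] − (E[X])² = 77.0032 − 23.8925 = 53.1107.
SD(X) = √53.1107 = 7.28771.

7.288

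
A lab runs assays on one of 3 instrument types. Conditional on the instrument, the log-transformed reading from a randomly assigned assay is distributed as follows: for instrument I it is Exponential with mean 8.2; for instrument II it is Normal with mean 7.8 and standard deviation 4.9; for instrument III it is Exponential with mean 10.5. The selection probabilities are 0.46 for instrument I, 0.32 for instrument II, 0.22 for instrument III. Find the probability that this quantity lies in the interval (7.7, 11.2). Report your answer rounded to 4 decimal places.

Conditional on each instrument, P(7.7 < X < 11.2): I: 0.135846; II: 0.264262; III: 0.136152.
By total probability, P(7.7 < X < 11.2) = 0.46·0.135846 + 0.32·0.264262 + 0.22·0.136152 = 0.177006.

0.1770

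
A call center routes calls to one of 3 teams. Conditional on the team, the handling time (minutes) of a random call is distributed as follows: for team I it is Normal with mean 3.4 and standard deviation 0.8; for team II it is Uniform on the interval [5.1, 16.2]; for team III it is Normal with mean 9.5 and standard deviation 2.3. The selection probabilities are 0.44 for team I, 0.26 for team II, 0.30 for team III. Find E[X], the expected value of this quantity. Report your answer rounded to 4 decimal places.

7.1150

Component means — I: 3.4; II: 10.65; III: 9.5.
E[X] = 0.44·3.4 + 0.26·10.65 + 0.3·9.5 = 7.115.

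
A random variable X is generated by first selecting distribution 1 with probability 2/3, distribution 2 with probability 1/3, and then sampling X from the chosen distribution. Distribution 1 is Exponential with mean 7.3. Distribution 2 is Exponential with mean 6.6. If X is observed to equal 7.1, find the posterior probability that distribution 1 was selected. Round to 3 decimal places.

Likelihoods f(7.1 | ·): 1: 0.0517942; 2: 0.0516726.
Posterior ∝ prior × likelihood. Numerator for 1: 0.666667·0.0517942 = 0.0345295.
Normalizing constant: 0.666667·0.0517942 + 0.333333·0.0516726 = 0.0517537.
P(1 | observation) = 0.0345295 / 0.0517537 = 0.667189.

0.667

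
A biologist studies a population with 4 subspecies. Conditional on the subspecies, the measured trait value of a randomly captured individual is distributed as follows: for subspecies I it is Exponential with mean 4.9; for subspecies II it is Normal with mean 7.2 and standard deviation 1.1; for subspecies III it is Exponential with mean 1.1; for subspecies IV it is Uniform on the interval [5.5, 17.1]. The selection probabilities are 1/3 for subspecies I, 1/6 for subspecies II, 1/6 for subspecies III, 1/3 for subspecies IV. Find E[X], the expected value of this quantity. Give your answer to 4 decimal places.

Component means — I: 4.9; II: 7.2; III: 1.1; IV: 11.3.
E[X] = 0.333333·4.9 + 0.166667·7.2 + 0.166667·1.1 + 0.333333·11.3 = 6.78333.

6.7833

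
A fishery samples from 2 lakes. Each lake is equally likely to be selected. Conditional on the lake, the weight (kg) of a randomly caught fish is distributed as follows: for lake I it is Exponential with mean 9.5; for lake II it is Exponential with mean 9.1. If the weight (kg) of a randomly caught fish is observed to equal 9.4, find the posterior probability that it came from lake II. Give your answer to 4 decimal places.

0.4999

Likelihoods f(9.4 | ·): I: 0.0391339; II: 0.0391153.
Posterior ∝ prior × likelihood. Numerator for II: 0.5·0.0391153 = 0.0195577.
Normalizing constant: 0.5·0.0391339 + 0.5·0.0391153 = 0.0391246.
P(II | observation) = 0.0195577 / 0.0391246 = 0.499881.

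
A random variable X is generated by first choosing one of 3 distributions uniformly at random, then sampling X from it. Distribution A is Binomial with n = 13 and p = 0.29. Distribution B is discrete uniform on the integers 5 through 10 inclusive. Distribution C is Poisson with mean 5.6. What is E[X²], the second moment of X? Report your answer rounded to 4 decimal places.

37.6721

For each component E[X²] = Var + (mean)², giving A: 16.8896; B: 59.1667; C: 36.96.
Overall E[X²] = 0.333333·16.8896 + 0.333333·59.1667 + 0.333333·36.96 = 37.6721.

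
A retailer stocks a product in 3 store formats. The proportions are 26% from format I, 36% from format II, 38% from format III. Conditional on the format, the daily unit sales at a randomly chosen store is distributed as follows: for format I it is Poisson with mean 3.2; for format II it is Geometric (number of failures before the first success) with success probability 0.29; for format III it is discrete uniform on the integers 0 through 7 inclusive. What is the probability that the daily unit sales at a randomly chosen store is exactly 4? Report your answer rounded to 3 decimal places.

Conditional on each format, P(X = 4): I: 0.178093; II: 0.0736939; III: 0.125.
By total probability, P(X = 4) = 0.26·0.178093 + 0.36·0.0736939 + 0.38·0.125 = 0.120334.

0.120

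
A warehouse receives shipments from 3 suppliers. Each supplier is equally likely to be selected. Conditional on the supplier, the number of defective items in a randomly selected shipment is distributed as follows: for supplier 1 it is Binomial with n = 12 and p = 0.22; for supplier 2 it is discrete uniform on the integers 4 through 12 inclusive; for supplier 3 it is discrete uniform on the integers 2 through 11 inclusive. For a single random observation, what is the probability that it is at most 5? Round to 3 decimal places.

Conditional on each supplier, P(X ≤ 5): 1: 0.969561; 2: 0.222222; 3: 0.4.
By total probability, P(X ≤ 5) = 0.333333·0.969561 + 0.333333·0.222222 + 0.333333·0.4 = 0.530594.

0.531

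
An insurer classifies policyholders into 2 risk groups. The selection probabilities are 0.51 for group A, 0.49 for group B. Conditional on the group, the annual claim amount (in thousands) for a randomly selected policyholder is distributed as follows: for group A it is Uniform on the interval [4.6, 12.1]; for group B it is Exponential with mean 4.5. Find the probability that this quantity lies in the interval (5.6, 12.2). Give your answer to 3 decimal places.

0.551

Conditional on each group, P(5.6 < X < 12.2): A: 0.866667; B: 0.221638.
By total probability, P(5.6 < X < 12.2) = 0.51·0.866667 + 0.49·0.221638 = 0.550603.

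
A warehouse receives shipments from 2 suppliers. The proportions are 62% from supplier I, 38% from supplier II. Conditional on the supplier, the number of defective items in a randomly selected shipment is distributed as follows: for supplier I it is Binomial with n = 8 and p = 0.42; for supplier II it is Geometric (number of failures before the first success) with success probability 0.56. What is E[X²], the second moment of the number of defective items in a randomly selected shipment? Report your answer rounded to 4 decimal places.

8.9756

For each component E[X²] = Var + (mean)², giving I: 13.2384; II: 2.02041.
Overall E[X²] = 0.62·13.2384 + 0.38·2.02041 = 8.97556.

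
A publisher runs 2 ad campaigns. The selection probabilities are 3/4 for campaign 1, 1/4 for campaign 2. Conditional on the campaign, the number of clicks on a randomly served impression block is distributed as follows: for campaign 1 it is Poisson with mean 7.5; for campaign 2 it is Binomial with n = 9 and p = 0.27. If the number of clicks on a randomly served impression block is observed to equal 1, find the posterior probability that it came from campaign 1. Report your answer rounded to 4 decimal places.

Likelihoods P(X=1 | ·): 1: 0.00414813; 2: 0.19597.
Posterior ∝ prior × likelihood. Numerator for 1: 0.75·0.00414813 = 0.0031111.
Normalizing constant: 0.75·0.00414813 + 0.25·0.19597 = 0.0521036.
P(1 | observation) = 0.0031111 / 0.0521036 = 0.0597099.

0.0597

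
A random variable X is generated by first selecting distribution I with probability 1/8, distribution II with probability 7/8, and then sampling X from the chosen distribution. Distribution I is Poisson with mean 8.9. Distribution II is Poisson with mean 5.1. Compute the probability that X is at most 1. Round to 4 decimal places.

0.0327

Conditional on each component, P(X ≤ 1): I: 0.00135025; II: 0.0371902.
By total probability, P(X ≤ 1) = 0.125·0.00135025 + 0.875·0.0371902 = 0.0327102.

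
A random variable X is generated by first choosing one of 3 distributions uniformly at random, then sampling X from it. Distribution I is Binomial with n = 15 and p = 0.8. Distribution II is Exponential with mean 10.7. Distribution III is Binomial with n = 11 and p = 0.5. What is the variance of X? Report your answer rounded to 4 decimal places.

47.7667

Per component, I: μ=12, E[X²]=146.4; II: μ=10.7, E[X²]=228.98; III: μ=5.5, E[X²]=33.
E[X] = 0.333333·12 + 0.333333·10.7 + 0.333333·5.5 = 9.4.
E[X²] = 0.333333·146.4 + 0.333333·228.98 + 0.333333·33 = 136.127.
Var(X) = E[X²] − (E[X])² = 136.127 − 88.36 = 47.7667.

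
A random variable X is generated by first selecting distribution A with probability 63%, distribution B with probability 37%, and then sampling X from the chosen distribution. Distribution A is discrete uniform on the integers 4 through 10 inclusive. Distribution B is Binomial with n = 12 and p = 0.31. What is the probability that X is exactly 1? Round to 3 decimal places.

0.023

Conditional on each component, P(X = 1): A: 0; B: 0.0627889.
By total probability, P(X = 1) = 0.63·0 + 0.37·0.0627889 = 0.0232319.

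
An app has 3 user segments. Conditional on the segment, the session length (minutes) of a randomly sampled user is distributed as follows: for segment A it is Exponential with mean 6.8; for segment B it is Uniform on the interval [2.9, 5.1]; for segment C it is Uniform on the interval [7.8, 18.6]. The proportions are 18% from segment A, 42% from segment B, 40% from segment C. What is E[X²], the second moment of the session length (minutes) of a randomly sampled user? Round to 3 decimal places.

97.120

For each component E[X²] = Var + (mean)², giving A: 92.48; B: 16.4033; C: 183.96.
Overall E[X²] = 0.18·92.48 + 0.42·16.4033 + 0.4·183.96 = 97.1198.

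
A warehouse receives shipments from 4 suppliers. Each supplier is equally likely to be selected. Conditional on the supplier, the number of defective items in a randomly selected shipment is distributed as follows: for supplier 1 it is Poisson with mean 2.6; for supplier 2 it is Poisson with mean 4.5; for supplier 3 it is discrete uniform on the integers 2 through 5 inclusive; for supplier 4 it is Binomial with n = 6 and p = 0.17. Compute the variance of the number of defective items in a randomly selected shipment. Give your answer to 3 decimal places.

Per component, 1: μ=2.6, E[X²]=9.36; 2: μ=4.5, E[X²]=24.75; 3: μ=3.5, E[X²]=13.5; 4: μ=1.02, E[X²]=1.887.
E[X] = 0.25·2.6 + 0.25·4.5 + 0.25·3.5 + 0.25·1.02 = 2.905.
E[X²] = 0.25·9.36 + 0.25·24.75 + 0.25·13.5 + 0.25·1.887 = 12.3742.
Var(X) = E[X²] − (E[X])² = 12.3742 − 8.43903 = 3.93522.

3.935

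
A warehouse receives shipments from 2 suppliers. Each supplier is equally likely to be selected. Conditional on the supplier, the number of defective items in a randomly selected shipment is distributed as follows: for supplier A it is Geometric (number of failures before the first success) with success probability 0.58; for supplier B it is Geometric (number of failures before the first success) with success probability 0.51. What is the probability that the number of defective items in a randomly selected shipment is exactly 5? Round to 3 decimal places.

Conditional on each supplier, P(X = 5): A: 0.00758009; B: 0.0144062.
By total probability, P(X = 5) = 0.5·0.00758009 + 0.5·0.0144062 = 0.0109932.

0.011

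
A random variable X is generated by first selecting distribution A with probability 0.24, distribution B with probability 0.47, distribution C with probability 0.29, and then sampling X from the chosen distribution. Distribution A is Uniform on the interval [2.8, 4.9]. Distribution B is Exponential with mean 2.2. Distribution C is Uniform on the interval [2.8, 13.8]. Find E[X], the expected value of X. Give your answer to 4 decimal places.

4.3650

Component means — A: 3.85; B: 2.2; C: 8.3.
E[X] = 0.24·3.85 + 0.47·2.2 + 0.29·8.3 = 4.365.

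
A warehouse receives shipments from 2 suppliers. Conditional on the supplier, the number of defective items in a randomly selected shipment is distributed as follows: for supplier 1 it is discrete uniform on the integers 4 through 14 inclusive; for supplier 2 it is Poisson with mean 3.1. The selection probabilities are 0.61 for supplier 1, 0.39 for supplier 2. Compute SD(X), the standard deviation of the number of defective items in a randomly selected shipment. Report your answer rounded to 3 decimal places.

Per component, 1: μ=9, E[X²]=91; 2: μ=3.1, E[X²]=12.71.
E[X] = 0.61·9 + 0.39·3.1 = 6.699.
E[X²] = 0.61·91 + 0.39·12.71 = 60.4669.
Var(X) = E[X²] − (E[X])² = 60.4669 − 44.8766 = 15.5903.
SD(X) = √15.5903 = 3.94846.

3.948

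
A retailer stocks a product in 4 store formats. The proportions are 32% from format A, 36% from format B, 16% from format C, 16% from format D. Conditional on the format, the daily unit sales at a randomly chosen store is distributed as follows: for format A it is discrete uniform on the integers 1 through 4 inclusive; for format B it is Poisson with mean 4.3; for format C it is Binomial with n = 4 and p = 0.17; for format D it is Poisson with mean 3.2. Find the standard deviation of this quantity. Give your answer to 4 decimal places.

2.0262

Per component, A: μ=2.5, E[X²]=7.5; B: μ=4.3, E[X²]=22.79; C: μ=0.68, E[X²]=1.0268; D: μ=3.2, E[X²]=13.44.
E[X] = 0.32·2.5 + 0.36·4.3 + 0.16·0.68 + 0.16·3.2 = 2.9688.
E[X²] = 0.32·7.5 + 0.36·22.79 + 0.16·1.0268 + 0.16·13.44 = 12.9191.
Var(X) = E[X²] − (E[X])² = 12.9191 − 8.81377 = 4.10531.
SD(X) = √4.10531 = 2.02616.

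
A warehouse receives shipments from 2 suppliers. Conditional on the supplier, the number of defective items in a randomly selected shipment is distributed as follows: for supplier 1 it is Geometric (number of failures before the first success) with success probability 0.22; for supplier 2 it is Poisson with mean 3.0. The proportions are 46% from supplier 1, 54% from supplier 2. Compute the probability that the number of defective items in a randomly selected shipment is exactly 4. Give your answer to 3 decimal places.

Conditional on each supplier, P(X = 4): 1: 0.0814331; 2: 0.168031.
By total probability, P(X = 4) = 0.46·0.0814331 + 0.54·0.168031 = 0.128196.

0.128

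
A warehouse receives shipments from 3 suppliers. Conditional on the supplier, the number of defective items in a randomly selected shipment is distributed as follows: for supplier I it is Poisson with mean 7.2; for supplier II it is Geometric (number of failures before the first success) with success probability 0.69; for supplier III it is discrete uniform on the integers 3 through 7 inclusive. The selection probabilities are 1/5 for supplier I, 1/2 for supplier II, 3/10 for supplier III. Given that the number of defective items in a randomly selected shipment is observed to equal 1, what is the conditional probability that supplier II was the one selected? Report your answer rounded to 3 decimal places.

Likelihoods P(X=1 | ·): I: 0.00537542; II: 0.2139; III: 0.
Posterior ∝ prior × likelihood. Numerator for II: 0.5·0.2139 = 0.10695.
Normalizing constant: 0.2·0.00537542 + 0.5·0.2139 + 0.3·0 = 0.108025.
P(II | observation) = 0.10695 / 0.108025 = 0.990048.

0.990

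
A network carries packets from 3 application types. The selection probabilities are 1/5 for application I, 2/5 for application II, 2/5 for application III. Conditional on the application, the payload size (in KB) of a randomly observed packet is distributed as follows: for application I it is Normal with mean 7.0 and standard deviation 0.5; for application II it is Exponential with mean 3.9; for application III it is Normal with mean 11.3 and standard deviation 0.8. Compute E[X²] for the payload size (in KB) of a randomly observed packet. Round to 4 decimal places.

73.3500

For each component E[X²] = Var + (mean)², giving I: 49.25; II: 30.42; III: 128.33.
Overall E[X²] = 0.2·49.25 + 0.4·30.42 + 0.4·128.33 = 73.35.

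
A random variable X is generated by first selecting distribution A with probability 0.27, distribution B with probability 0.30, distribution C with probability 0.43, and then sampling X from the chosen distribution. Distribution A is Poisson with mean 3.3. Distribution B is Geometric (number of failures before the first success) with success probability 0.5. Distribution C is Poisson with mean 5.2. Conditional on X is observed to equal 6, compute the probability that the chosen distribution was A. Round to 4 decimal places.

Likelihoods P(X=6 | ·): A: 0.0661575; B: 0.0078125; C: 0.15148.
Posterior ∝ prior × likelihood. Numerator for A: 0.27·0.0661575 = 0.0178625.
Normalizing constant: 0.27·0.0661575 + 0.3·0.0078125 + 0.43·0.15148 = 0.0853428.
P(A | observation) = 0.0178625 / 0.0853428 = 0.209303.

0.2093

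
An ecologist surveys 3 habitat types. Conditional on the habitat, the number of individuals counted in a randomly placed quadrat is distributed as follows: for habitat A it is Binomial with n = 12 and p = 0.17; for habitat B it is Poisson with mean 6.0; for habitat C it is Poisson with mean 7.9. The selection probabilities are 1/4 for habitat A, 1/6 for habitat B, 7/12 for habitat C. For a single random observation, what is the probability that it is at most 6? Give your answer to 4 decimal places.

Conditional on each habitat, P(X ≤ 6): A: 0.99854; B: 0.606303; C: 0.32574.
By total probability, P(X ≤ 6) = 0.25·0.99854 + 0.166667·0.606303 + 0.583333·0.32574 = 0.540701.

0.5407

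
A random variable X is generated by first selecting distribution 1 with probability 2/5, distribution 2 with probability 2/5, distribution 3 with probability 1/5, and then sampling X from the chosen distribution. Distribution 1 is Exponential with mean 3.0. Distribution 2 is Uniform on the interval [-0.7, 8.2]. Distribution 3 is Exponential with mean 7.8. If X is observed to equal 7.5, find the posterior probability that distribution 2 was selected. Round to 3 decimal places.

0.684

Likelihoods f(7.5 | ·): 1: 0.0273617; 2: 0.11236; 3: 0.0490134.
Posterior ∝ prior × likelihood. Numerator for 2: 0.4·0.11236 = 0.0449438.
Normalizing constant: 0.4·0.0273617 + 0.4·0.11236 + 0.2·0.0490134 = 0.0656912.
P(2 | observation) = 0.0449438 / 0.0656912 = 0.684168.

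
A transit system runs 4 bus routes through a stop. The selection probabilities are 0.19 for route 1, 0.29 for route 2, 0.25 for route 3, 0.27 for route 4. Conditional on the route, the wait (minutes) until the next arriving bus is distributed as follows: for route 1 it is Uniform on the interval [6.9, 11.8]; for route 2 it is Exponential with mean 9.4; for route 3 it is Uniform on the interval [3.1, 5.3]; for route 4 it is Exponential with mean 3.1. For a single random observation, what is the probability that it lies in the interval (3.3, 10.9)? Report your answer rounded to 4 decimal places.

Conditional on each route, P(3.3 < X < 10.9): 1: 0.816327; 2: 0.390319; 3: 0.909091; 4: 0.31518.
By total probability, P(3.3 < X < 10.9) = 0.19·0.816327 + 0.29·0.390319 + 0.25·0.909091 + 0.27·0.31518 = 0.580666.

0.5807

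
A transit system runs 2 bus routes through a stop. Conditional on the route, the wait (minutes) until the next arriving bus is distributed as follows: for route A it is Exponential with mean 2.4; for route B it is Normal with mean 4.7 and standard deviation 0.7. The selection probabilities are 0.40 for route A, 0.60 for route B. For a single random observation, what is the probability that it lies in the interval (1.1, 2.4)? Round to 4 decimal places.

0.1061

Conditional on each route, P(1.1 < X < 2.4): A: 0.264457; B: 0.000508485.
By total probability, P(1.1 < X < 2.4) = 0.4·0.264457 + 0.6·0.000508485 = 0.106088.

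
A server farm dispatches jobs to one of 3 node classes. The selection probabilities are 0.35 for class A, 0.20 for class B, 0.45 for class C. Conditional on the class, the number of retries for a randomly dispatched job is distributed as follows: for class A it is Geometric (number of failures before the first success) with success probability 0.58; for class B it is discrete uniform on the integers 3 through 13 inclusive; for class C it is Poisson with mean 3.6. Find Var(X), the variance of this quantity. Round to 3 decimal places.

10.808

Per component, A: μ=0.724138, E[X²]=1.77289; B: μ=8, E[X²]=74; C: μ=3.6, E[X²]=16.56.
E[X] = 0.35·0.724138 + 0.2·8 + 0.45·3.6 = 3.47345.
E[X²] = 0.35·1.77289 + 0.2·74 + 0.45·16.56 = 22.8725.
Var(X) = E[X²] − (E[X])² = 22.8725 − 12.0648 = 10.8077.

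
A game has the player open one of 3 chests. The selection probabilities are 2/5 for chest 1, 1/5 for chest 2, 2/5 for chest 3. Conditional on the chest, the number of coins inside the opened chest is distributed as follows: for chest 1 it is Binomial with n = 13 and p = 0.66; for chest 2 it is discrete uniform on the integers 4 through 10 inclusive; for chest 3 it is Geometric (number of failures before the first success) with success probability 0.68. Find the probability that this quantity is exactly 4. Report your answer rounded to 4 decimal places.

0.0347

Conditional on each chest, P(X = 4): 1: 0.00823744; 2: 0.142857; 3: 0.00713032.
By total probability, P(X = 4) = 0.4·0.00823744 + 0.2·0.142857 + 0.4·0.00713032 = 0.0347185.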